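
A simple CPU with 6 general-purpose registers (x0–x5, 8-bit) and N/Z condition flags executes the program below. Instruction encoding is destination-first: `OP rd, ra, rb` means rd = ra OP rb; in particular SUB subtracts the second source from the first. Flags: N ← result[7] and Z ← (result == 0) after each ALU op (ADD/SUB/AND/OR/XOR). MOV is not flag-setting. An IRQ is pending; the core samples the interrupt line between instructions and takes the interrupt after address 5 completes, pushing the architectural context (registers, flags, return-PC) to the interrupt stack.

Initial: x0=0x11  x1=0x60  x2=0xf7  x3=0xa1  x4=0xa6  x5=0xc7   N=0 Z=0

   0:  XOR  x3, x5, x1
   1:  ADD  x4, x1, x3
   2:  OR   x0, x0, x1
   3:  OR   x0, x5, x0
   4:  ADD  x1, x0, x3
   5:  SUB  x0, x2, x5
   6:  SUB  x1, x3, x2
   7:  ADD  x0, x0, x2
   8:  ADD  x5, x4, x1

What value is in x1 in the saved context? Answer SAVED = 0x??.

SAVED = 0x9e

after  0: x0=0x11 x1=0x60 x2=0xf7 x3=0xa7 x4=0xa6 x5=0xc7  N=1 Z=0
after  1: x0=0x11 x1=0x60 x2=0xf7 x3=0xa7 x4=0x07 x5=0xc7  N=0 Z=0
after  2: x0=0x71 x1=0x60 x2=0xf7 x3=0xa7 x4=0x07 x5=0xc7  N=0 Z=0
after  3: x0=0xf7 x1=0x60 x2=0xf7 x3=0xa7 x4=0x07 x5=0xc7  N=1 Z=0
after  4: x0=0xf7 x1=0x9e x2=0xf7 x3=0xa7 x4=0x07 x5=0xc7  N=1 Z=0
after  5: x0=0x30 x1=0x9e x2=0xf7 x3=0xa7 x4=0x07 x5=0xc7  N=0 Z=0
-- IRQ taken; context saved, return-PC = 6 --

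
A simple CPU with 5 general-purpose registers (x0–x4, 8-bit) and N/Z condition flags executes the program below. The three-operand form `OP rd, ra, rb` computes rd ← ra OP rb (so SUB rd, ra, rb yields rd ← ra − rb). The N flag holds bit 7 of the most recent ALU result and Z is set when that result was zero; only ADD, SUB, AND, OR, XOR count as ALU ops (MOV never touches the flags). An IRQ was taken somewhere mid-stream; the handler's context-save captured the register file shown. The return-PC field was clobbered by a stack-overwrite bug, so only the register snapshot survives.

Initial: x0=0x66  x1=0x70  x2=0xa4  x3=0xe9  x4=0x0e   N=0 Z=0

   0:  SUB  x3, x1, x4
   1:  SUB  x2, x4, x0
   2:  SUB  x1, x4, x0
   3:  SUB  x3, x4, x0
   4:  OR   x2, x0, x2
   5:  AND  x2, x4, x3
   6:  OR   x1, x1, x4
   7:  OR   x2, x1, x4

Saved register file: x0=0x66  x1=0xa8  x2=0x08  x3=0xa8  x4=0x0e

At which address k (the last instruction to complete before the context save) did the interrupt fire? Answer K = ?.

K = 5

after  0: x0=0x66 x1=0x70 x2=0xa4 x3=0x62 x4=0x0e  N=0 Z=0
after  1: x0=0x66 x1=0x70 x2=0xa8 x3=0x62 x4=0x0e  N=1 Z=0
after  2: x0=0x66 x1=0xa8 x2=0xa8 x3=0x62 x4=0x0e  N=1 Z=0
after  3: x0=0x66 x1=0xa8 x2=0xa8 x3=0xa8 x4=0x0e  N=1 Z=0
after  4: x0=0x66 x1=0xa8 x2=0xee x3=0xa8 x4=0x0e  N=1 Z=0
after  5: x0=0x66 x1=0xa8 x2=0x08 x3=0xa8 x4=0x0e  N=0 Z=0
-- IRQ taken; context saved, return-PC = 6 --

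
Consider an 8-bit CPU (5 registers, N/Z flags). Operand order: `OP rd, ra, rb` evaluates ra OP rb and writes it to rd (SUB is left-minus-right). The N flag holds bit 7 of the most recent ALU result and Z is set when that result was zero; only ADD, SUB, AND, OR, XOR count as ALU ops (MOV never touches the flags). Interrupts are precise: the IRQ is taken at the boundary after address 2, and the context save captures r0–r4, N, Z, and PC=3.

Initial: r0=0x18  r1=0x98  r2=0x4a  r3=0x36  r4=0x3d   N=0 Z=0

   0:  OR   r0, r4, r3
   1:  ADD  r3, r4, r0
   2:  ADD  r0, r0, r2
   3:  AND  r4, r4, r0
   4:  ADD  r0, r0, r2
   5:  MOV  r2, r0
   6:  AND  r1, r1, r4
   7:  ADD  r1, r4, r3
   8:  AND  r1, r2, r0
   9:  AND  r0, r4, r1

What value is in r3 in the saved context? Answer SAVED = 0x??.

after  0: r0=0x3f r1=0x98 r2=0x4a r3=0x36 r4=0x3d  N=0 Z=0
after  1: r0=0x3f r1=0x98 r2=0x4a r3=0x7c r4=0x3d  N=0 Z=0
after  2: r0=0x89 r1=0x98 r2=0x4a r3=0x7c r4=0x3d  N=1 Z=0
-- IRQ taken; context saved, return-PC = 3 --

SAVED = 0x7c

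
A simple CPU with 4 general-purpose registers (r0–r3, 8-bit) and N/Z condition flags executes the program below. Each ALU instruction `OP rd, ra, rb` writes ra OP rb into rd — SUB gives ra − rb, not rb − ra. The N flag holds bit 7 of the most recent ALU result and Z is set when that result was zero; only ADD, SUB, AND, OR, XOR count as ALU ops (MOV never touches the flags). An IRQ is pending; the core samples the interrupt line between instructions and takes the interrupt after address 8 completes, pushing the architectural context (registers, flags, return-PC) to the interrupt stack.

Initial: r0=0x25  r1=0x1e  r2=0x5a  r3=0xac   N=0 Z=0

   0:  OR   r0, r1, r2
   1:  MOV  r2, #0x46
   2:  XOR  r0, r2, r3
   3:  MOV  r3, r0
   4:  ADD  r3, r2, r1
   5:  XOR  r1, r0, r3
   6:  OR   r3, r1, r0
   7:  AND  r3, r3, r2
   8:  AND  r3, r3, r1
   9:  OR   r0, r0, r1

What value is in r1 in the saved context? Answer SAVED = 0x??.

after  0: r0=0x5e r1=0x1e r2=0x5a r3=0xac  N=0 Z=0
after  1: r0=0x5e r1=0x1e r2=0x46 r3=0xac  N=0 Z=0
after  2: r0=0xea r1=0x1e r2=0x46 r3=0xac  N=1 Z=0
after  3: r0=0xea r1=0x1e r2=0x46 r3=0xea  N=1 Z=0
after  4: r0=0xea r1=0x1e r2=0x46 r3=0x64  N=0 Z=0
after  5: r0=0xea r1=0x8e r2=0x46 r3=0x64  N=1 Z=0
after  6: r0=0xea r1=0x8e r2=0x46 r3=0xee  N=1 Z=0
after  7: r0=0xea r1=0x8e r2=0x46 r3=0x46  N=0 Z=0
after  8: r0=0xea r1=0x8e r2=0x46 r3=0x06  N=0 Z=0
-- IRQ taken; context saved, return-PC = 9 --

SAVED = 0x8e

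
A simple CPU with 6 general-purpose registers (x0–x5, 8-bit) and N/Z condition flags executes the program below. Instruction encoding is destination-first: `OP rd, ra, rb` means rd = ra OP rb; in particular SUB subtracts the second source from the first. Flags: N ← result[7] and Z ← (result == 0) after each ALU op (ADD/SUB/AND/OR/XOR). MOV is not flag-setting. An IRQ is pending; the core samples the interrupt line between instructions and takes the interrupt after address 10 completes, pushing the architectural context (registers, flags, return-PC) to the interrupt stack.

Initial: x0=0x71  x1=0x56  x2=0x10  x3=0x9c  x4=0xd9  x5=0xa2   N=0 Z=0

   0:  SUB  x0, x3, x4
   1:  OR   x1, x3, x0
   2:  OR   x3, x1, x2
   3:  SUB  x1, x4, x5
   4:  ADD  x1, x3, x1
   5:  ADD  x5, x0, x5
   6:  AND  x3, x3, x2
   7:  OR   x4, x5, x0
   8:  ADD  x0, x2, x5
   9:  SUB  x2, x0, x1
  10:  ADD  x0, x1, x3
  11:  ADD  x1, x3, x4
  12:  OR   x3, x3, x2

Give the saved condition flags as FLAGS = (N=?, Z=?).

after  0: x0=0xc3 x1=0x56 x2=0x10 x3=0x9c x4=0xd9 x5=0xa2  N=1 Z=0
after  1: x0=0xc3 x1=0xdf x2=0x10 x3=0x9c x4=0xd9 x5=0xa2  N=1 Z=0
after  2: x0=0xc3 x1=0xdf x2=0x10 x3=0xdf x4=0xd9 x5=0xa2  N=1 Z=0
after  3: x0=0xc3 x1=0x37 x2=0x10 x3=0xdf x4=0xd9 x5=0xa2  N=0 Z=0
after  4: x0=0xc3 x1=0x16 x2=0x10 x3=0xdf x4=0xd9 x5=0xa2  N=0 Z=0
after  5: x0=0xc3 x1=0x16 x2=0x10 x3=0xdf x4=0xd9 x5=0x65  N=0 Z=0
after  6: x0=0xc3 x1=0x16 x2=0x10 x3=0x10 x4=0xd9 x5=0x65  N=0 Z=0
after  7: x0=0xc3 x1=0x16 x2=0x10 x3=0x10 x4=0xe7 x5=0x65  N=1 Z=0
after  8: x0=0x75 x1=0x16 x2=0x10 x3=0x10 x4=0xe7 x5=0x65  N=0 Z=0
after  9: x0=0x75 x1=0x16 x2=0x5f x3=0x10 x4=0xe7 x5=0x65  N=0 Z=0
after 10: x0=0x26 x1=0x16 x2=0x5f x3=0x10 x4=0xe7 x5=0x65  N=0 Z=0
-- IRQ taken; context saved, return-PC = 11 --

FLAGS = (N=0, Z=0)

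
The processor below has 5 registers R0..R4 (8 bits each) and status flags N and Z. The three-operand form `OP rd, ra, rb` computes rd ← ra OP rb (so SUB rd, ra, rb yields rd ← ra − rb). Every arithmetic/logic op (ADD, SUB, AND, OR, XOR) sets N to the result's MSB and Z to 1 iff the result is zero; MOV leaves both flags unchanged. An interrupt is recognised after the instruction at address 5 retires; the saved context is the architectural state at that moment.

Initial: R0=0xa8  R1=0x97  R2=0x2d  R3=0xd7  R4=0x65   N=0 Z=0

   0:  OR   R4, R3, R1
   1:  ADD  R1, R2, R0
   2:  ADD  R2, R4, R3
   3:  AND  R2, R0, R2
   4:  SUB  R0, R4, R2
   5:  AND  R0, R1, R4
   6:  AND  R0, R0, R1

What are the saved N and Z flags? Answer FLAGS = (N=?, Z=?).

FLAGS = (N=1, Z=0)

after  0: R0=0xa8 R1=0x97 R2=0x2d R3=0xd7 R4=0xd7  N=1 Z=0
after  1: R0=0xa8 R1=0xd5 R2=0x2d R3=0xd7 R4=0xd7  N=1 Z=0
after  2: R0=0xa8 R1=0xd5 R2=0xae R3=0xd7 R4=0xd7  N=1 Z=0
after  3: R0=0xa8 R1=0xd5 R2=0xa8 R3=0xd7 R4=0xd7  N=1 Z=0
after  4: R0=0x2f R1=0xd5 R2=0xa8 R3=0xd7 R4=0xd7  N=0 Z=0
after  5: R0=0xd5 R1=0xd5 R2=0xa8 R3=0xd7 R4=0xd7  N=1 Z=0
-- IRQ taken; context saved, return-PC = 6 --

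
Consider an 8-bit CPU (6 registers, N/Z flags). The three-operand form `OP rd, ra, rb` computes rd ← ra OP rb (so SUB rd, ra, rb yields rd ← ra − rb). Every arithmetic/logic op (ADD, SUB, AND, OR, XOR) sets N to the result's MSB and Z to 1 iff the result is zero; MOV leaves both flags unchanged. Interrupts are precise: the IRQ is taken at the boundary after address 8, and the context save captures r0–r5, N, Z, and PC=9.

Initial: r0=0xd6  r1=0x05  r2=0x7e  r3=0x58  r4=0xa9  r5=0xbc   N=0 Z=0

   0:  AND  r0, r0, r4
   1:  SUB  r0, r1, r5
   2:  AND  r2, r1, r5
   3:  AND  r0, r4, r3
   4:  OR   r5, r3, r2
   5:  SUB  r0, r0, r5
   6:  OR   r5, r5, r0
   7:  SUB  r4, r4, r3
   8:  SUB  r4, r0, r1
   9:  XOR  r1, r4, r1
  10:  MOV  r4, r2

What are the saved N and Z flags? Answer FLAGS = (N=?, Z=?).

FLAGS = (N=1, Z=0)

after  0: r0=0x80 r1=0x05 r2=0x7e r3=0x58 r4=0xa9 r5=0xbc  N=1 Z=0
after  1: r0=0x49 r1=0x05 r2=0x7e r3=0x58 r4=0xa9 r5=0xbc  N=0 Z=0
after  2: r0=0x49 r1=0x05 r2=0x04 r3=0x58 r4=0xa9 r5=0xbc  N=0 Z=0
after  3: r0=0x08 r1=0x05 r2=0x04 r3=0x58 r4=0xa9 r5=0xbc  N=0 Z=0
after  4: r0=0x08 r1=0x05 r2=0x04 r3=0x58 r4=0xa9 r5=0x5c  N=0 Z=0
after  5: r0=0xac r1=0x05 r2=0x04 r3=0x58 r4=0xa9 r5=0x5c  N=1 Z=0
after  6: r0=0xac r1=0x05 r2=0x04 r3=0x58 r4=0xa9 r5=0xfc  N=1 Z=0
after  7: r0=0xac r1=0x05 r2=0x04 r3=0x58 r4=0x51 r5=0xfc  N=0 Z=0
after  8: r0=0xac r1=0x05 r2=0x04 r3=0x58 r4=0xa7 r5=0xfc  N=1 Z=0
-- IRQ taken; context saved, return-PC = 9 --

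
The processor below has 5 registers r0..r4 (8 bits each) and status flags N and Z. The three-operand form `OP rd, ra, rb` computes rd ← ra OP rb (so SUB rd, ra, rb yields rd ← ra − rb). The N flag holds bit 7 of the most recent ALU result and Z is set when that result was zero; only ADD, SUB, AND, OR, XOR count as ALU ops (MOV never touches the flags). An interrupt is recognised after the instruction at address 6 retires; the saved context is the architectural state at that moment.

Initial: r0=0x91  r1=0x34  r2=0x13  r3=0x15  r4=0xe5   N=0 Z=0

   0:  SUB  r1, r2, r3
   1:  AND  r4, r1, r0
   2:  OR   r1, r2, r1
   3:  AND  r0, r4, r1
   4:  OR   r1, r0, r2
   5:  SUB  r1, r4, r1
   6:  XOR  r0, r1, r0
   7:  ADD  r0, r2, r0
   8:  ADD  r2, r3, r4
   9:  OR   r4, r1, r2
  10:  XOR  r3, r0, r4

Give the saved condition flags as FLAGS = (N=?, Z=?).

FLAGS = (N=0, Z=0)

after  0: r0=0x91 r1=0xfe r2=0x13 r3=0x15 r4=0xe5  N=1 Z=0
after  1: r0=0x91 r1=0xfe r2=0x13 r3=0x15 r4=0x90  N=1 Z=0
after  2: r0=0x91 r1=0xff r2=0x13 r3=0x15 r4=0x90  N=1 Z=0
after  3: r0=0x90 r1=0xff r2=0x13 r3=0x15 r4=0x90  N=1 Z=0
after  4: r0=0x90 r1=0x93 r2=0x13 r3=0x15 r4=0x90  N=1 Z=0
after  5: r0=0x90 r1=0xfd r2=0x13 r3=0x15 r4=0x90  N=1 Z=0
after  6: r0=0x6d r1=0xfd r2=0x13 r3=0x15 r4=0x90  N=0 Z=0
-- IRQ taken; context saved, return-PC = 7 --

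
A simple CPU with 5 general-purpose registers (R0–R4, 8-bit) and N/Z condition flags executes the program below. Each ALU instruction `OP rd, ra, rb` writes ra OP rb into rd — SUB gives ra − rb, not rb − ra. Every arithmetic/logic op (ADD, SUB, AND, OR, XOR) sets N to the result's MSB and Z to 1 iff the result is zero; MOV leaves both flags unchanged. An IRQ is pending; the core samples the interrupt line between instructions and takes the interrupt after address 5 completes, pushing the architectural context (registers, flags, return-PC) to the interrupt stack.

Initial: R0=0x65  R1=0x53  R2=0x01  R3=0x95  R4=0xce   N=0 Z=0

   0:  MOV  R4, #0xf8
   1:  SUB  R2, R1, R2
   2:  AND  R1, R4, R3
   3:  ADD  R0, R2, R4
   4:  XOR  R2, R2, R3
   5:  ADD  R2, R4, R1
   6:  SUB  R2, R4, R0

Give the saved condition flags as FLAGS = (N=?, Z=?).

FLAGS = (N=1, Z=0)

after  0: R0=0x65 R1=0x53 R2=0x01 R3=0x95 R4=0xf8  N=0 Z=0
after  1: R0=0x65 R1=0x53 R2=0x52 R3=0x95 R4=0xf8  N=0 Z=0
after  2: R0=0x65 R1=0x90 R2=0x52 R3=0x95 R4=0xf8  N=1 Z=0
after  3: R0=0x4a R1=0x90 R2=0x52 R3=0x95 R4=0xf8  N=0 Z=0
after  4: R0=0x4a R1=0x90 R2=0xc7 R3=0x95 R4=0xf8  N=1 Z=0
after  5: R0=0x4a R1=0x90 R2=0x88 R3=0x95 R4=0xf8  N=1 Z=0
-- IRQ taken; context saved, return-PC = 6 --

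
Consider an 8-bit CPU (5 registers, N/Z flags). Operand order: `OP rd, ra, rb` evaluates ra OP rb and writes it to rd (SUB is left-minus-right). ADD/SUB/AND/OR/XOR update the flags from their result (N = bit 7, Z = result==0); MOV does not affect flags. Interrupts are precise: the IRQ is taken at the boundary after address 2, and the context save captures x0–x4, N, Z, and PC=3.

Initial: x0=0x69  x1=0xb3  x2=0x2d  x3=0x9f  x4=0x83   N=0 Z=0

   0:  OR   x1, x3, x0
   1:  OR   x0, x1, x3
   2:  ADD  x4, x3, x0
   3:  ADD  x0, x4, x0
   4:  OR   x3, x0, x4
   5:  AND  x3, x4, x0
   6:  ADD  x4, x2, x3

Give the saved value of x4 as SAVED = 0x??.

SAVED = 0x9e

after  0: x0=0x69 x1=0xff x2=0x2d x3=0x9f x4=0x83  N=1 Z=0
after  1: x0=0xff x1=0xff x2=0x2d x3=0x9f x4=0x83  N=1 Z=0
after  2: x0=0xff x1=0xff x2=0x2d x3=0x9f x4=0x9e  N=1 Z=0
-- IRQ taken; context saved, return-PC = 3 --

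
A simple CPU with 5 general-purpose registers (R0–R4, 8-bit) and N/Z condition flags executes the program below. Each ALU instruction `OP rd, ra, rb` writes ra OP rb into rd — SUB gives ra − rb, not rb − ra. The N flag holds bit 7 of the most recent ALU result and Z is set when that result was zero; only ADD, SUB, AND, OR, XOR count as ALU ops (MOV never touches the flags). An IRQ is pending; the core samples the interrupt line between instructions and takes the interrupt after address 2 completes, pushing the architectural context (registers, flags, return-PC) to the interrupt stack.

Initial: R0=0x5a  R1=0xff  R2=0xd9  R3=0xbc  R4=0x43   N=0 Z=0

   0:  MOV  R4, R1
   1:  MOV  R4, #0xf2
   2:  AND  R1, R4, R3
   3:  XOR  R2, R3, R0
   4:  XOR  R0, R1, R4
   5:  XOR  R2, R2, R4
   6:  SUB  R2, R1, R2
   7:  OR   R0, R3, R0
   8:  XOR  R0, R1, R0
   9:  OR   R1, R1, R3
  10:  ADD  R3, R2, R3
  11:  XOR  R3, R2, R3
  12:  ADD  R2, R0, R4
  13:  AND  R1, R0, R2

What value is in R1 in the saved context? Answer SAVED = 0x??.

after  0: R0=0x5a R1=0xff R2=0xd9 R3=0xbc R4=0xff  N=0 Z=0
after  1: R0=0x5a R1=0xff R2=0xd9 R3=0xbc R4=0xf2  N=0 Z=0
after  2: R0=0x5a R1=0xb0 R2=0xd9 R3=0xbc R4=0xf2  N=1 Z=0
-- IRQ taken; context saved, return-PC = 3 --

SAVED = 0xb0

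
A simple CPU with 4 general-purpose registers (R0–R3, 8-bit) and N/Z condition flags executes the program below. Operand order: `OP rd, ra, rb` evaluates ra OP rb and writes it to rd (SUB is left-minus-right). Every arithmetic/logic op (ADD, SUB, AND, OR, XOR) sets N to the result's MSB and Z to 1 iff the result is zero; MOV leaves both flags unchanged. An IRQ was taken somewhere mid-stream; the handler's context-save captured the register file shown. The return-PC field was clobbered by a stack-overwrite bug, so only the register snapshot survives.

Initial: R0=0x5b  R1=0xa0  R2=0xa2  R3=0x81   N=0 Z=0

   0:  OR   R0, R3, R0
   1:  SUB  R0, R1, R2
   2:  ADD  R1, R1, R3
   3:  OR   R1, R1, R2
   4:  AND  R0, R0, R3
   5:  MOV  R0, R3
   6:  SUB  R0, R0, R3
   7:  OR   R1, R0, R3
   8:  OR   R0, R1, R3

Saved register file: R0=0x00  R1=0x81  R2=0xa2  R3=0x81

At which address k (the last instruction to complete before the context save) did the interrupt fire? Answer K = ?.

K = 7

after  0: R0=0xdb R1=0xa0 R2=0xa2 R3=0x81  N=1 Z=0
after  1: R0=0xfe R1=0xa0 R2=0xa2 R3=0x81  N=1 Z=0
after  2: R0=0xfe R1=0x21 R2=0xa2 R3=0x81  N=0 Z=0
after  3: R0=0xfe R1=0xa3 R2=0xa2 R3=0x81  N=1 Z=0
after  4: R0=0x80 R1=0xa3 R2=0xa2 R3=0x81  N=1 Z=0
after  5: R0=0x81 R1=0xa3 R2=0xa2 R3=0x81  N=1 Z=0
after  6: R0=0x00 R1=0xa3 R2=0xa2 R3=0x81  N=0 Z=1
after  7: R0=0x00 R1=0x81 R2=0xa2 R3=0x81  N=1 Z=0
-- IRQ taken; context saved, return-PC = 8 --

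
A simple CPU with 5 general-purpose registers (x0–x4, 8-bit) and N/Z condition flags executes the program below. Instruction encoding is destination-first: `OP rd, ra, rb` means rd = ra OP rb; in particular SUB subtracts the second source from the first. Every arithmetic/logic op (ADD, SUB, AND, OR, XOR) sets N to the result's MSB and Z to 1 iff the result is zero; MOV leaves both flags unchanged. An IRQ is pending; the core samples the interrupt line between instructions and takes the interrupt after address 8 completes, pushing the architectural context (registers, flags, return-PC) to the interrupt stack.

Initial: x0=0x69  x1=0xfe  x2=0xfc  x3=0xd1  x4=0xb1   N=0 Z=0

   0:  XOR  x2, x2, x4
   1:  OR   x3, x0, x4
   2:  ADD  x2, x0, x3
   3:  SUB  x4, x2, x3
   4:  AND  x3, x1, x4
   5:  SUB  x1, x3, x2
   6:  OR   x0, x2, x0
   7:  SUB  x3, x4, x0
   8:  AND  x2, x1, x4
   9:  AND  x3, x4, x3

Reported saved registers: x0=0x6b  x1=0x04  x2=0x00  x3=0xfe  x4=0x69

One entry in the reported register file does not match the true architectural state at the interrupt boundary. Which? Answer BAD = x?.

BAD = x1

after  0: x0=0x69 x1=0xfe x2=0x4d x3=0xd1 x4=0xb1  N=0 Z=0
after  1: x0=0x69 x1=0xfe x2=0x4d x3=0xf9 x4=0xb1  N=1 Z=0
after  2: x0=0x69 x1=0xfe x2=0x62 x3=0xf9 x4=0xb1  N=0 Z=0
after  3: x0=0x69 x1=0xfe x2=0x62 x3=0xf9 x4=0x69  N=0 Z=0
after  4: x0=0x69 x1=0xfe x2=0x62 x3=0x68 x4=0x69  N=0 Z=0
after  5: x0=0x69 x1=0x06 x2=0x62 x3=0x68 x4=0x69  N=0 Z=0
after  6: x0=0x6b x1=0x06 x2=0x62 x3=0x68 x4=0x69  N=0 Z=0
after  7: x0=0x6b x1=0x06 x2=0x62 x3=0xfe x4=0x69  N=1 Z=0
after  8: x0=0x6b x1=0x06 x2=0x00 x3=0xfe x4=0x69  N=0 Z=1
-- IRQ taken; context saved, return-PC = 9 --
mismatch: x1: reported 0x04 vs actual 0x06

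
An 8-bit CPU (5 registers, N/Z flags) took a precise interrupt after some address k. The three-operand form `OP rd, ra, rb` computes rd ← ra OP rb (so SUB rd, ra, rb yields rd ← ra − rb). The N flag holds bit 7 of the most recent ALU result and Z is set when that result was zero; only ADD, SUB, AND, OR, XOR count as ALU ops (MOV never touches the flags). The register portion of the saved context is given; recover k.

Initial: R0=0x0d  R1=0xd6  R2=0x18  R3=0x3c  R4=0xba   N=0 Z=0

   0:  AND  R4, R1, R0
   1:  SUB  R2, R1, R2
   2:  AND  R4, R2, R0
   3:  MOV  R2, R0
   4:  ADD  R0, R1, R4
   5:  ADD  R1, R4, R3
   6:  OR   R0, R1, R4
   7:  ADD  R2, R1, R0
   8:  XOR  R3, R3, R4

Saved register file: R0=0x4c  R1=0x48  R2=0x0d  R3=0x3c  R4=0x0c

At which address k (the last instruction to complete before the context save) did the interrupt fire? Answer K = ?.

K = 6

after  0: R0=0x0d R1=0xd6 R2=0x18 R3=0x3c R4=0x04  N=0 Z=0
after  1: R0=0x0d R1=0xd6 R2=0xbe R3=0x3c R4=0x04  N=1 Z=0
after  2: R0=0x0d R1=0xd6 R2=0xbe R3=0x3c R4=0x0c  N=0 Z=0
after  3: R0=0x0d R1=0xd6 R2=0x0d R3=0x3c R4=0x0c  N=0 Z=0
after  4: R0=0xe2 R1=0xd6 R2=0x0d R3=0x3c R4=0x0c  N=1 Z=0
after  5: R0=0xe2 R1=0x48 R2=0x0d R3=0x3c R4=0x0c  N=0 Z=0
after  6: R0=0x4c R1=0x48 R2=0x0d R3=0x3c R4=0x0c  N=0 Z=0
-- IRQ taken; context saved, return-PC = 7 --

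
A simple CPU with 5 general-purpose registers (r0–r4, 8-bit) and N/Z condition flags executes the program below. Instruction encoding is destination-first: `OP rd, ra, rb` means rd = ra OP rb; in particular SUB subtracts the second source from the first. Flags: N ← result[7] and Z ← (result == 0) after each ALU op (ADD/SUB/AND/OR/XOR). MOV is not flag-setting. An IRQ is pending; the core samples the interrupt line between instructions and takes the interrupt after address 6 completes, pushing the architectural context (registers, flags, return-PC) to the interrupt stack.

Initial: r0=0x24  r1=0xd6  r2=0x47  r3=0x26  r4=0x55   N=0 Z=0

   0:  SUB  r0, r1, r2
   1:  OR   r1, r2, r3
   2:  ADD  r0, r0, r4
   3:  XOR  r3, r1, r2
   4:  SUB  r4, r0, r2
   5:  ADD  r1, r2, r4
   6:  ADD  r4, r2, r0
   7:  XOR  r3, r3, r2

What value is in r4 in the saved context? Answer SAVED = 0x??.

after  0: r0=0x8f r1=0xd6 r2=0x47 r3=0x26 r4=0x55  N=1 Z=0
after  1: r0=0x8f r1=0x67 r2=0x47 r3=0x26 r4=0x55  N=0 Z=0
after  2: r0=0xe4 r1=0x67 r2=0x47 r3=0x26 r4=0x55  N=1 Z=0
after  3: r0=0xe4 r1=0x67 r2=0x47 r3=0x20 r4=0x55  N=0 Z=0
after  4: r0=0xe4 r1=0x67 r2=0x47 r3=0x20 r4=0x9d  N=1 Z=0
after  5: r0=0xe4 r1=0xe4 r2=0x47 r3=0x20 r4=0x9d  N=1 Z=0
after  6: r0=0xe4 r1=0xe4 r2=0x47 r3=0x20 r4=0x2b  N=0 Z=0
-- IRQ taken; context saved, return-PC = 7 --

SAVED = 0x2b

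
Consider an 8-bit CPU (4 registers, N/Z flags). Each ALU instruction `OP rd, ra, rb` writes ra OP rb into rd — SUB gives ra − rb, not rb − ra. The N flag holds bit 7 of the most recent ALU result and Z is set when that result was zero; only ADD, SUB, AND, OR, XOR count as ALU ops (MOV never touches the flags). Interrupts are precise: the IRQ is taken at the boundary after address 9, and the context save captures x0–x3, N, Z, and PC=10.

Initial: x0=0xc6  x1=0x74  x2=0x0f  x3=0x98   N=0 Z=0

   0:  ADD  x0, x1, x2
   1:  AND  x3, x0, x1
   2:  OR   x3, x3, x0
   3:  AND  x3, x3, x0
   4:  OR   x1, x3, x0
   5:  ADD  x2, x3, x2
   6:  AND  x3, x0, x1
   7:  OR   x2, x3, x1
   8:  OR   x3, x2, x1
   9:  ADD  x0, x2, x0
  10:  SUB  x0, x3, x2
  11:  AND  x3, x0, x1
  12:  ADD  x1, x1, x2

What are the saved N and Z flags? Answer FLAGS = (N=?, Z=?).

FLAGS = (N=0, Z=0)

after  0: x0=0x83 x1=0x74 x2=0x0f x3=0x98  N=1 Z=0
after  1: x0=0x83 x1=0x74 x2=0x0f x3=0x00  N=0 Z=1
after  2: x0=0x83 x1=0x74 x2=0x0f x3=0x83  N=1 Z=0
after  3: x0=0x83 x1=0x74 x2=0x0f x3=0x83  N=1 Z=0
after  4: x0=0x83 x1=0x83 x2=0x0f x3=0x83  N=1 Z=0
after  5: x0=0x83 x1=0x83 x2=0x92 x3=0x83  N=1 Z=0
after  6: x0=0x83 x1=0x83 x2=0x92 x3=0x83  N=1 Z=0
after  7: x0=0x83 x1=0x83 x2=0x83 x3=0x83  N=1 Z=0
after  8: x0=0x83 x1=0x83 x2=0x83 x3=0x83  N=1 Z=0
after  9: x0=0x06 x1=0x83 x2=0x83 x3=0x83  N=0 Z=0
-- IRQ taken; context saved, return-PC = 10 --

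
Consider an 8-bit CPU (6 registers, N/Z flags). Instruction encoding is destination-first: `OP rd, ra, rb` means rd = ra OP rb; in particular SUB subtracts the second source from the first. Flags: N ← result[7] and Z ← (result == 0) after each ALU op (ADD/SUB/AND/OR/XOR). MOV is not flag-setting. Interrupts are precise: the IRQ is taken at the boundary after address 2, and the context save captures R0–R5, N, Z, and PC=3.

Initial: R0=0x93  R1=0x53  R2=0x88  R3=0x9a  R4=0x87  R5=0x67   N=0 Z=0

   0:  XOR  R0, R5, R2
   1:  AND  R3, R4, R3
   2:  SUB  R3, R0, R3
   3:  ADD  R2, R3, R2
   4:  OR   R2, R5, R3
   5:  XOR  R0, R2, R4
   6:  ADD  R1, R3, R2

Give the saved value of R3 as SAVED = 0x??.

after  0: R0=0xef R1=0x53 R2=0x88 R3=0x9a R4=0x87 R5=0x67  N=1 Z=0
after  1: R0=0xef R1=0x53 R2=0x88 R3=0x82 R4=0x87 R5=0x67  N=1 Z=0
after  2: R0=0xef R1=0x53 R2=0x88 R3=0x6d R4=0x87 R5=0x67  N=0 Z=0
-- IRQ taken; context saved, return-PC = 3 --

SAVED = 0x6d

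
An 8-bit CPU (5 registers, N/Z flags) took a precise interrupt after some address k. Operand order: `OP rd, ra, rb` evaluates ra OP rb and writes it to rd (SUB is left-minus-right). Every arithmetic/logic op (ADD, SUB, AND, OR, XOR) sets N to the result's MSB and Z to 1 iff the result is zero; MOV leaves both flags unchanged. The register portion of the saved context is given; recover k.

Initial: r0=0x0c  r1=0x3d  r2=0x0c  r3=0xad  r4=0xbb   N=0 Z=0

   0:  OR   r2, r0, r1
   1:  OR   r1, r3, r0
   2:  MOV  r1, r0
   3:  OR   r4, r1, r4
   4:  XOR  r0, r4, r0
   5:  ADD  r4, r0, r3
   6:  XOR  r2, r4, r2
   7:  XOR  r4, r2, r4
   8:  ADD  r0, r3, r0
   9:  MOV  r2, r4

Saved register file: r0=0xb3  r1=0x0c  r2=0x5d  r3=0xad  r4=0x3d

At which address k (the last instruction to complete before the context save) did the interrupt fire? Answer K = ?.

K = 7

after  0: r0=0x0c r1=0x3d r2=0x3d r3=0xad r4=0xbb  N=0 Z=0
after  1: r0=0x0c r1=0xad r2=0x3d r3=0xad r4=0xbb  N=1 Z=0
after  2: r0=0x0c r1=0x0c r2=0x3d r3=0xad r4=0xbb  N=1 Z=0
after  3: r0=0x0c r1=0x0c r2=0x3d r3=0xad r4=0xbf  N=1 Z=0
after  4: r0=0xb3 r1=0x0c r2=0x3d r3=0xad r4=0xbf  N=1 Z=0
after  5: r0=0xb3 r1=0x0c r2=0x3d r3=0xad r4=0x60  N=0 Z=0
after  6: r0=0xb3 r1=0x0c r2=0x5d r3=0xad r4=0x60  N=0 Z=0
after  7: r0=0xb3 r1=0x0c r2=0x5d r3=0xad r4=0x3d  N=0 Z=0
-- IRQ taken; context saved, return-PC = 8 --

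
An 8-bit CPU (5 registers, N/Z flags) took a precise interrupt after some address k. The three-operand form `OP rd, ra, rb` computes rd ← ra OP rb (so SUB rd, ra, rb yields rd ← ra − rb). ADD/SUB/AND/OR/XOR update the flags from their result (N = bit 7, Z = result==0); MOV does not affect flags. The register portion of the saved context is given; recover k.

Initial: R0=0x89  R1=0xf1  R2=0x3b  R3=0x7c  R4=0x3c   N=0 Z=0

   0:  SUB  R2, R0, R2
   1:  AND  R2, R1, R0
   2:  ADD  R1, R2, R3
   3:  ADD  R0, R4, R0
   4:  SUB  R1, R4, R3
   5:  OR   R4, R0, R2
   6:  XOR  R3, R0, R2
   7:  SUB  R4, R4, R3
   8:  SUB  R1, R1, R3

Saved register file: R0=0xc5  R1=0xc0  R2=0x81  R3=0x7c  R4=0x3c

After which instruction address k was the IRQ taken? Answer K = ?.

after  0: R0=0x89 R1=0xf1 R2=0x4e R3=0x7c R4=0x3c  N=0 Z=0
after  1: R0=0x89 R1=0xf1 R2=0x81 R3=0x7c R4=0x3c  N=1 Z=0
after  2: R0=0x89 R1=0xfd R2=0x81 R3=0x7c R4=0x3c  N=1 Z=0
after  3: R0=0xc5 R1=0xfd R2=0x81 R3=0x7c R4=0x3c  N=1 Z=0
after  4: R0=0xc5 R1=0xc0 R2=0x81 R3=0x7c R4=0x3c  N=1 Z=0
-- IRQ taken; context saved, return-PC = 5 --

K = 4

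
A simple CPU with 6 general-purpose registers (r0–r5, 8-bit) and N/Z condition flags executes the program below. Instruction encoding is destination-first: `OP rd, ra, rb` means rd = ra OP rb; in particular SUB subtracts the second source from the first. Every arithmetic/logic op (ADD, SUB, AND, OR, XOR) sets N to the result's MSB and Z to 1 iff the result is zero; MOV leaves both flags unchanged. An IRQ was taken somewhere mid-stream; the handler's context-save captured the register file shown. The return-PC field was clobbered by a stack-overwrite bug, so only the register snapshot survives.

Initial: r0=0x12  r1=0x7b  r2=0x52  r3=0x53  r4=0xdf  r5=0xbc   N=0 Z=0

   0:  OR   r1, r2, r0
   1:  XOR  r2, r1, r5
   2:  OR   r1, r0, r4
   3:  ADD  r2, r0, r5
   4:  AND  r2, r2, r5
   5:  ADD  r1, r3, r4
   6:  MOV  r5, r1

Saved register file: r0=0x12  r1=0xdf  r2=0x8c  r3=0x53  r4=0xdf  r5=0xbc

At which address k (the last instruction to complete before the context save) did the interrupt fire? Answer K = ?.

after  0: r0=0x12 r1=0x52 r2=0x52 r3=0x53 r4=0xdf r5=0xbc  N=0 Z=0
after  1: r0=0x12 r1=0x52 r2=0xee r3=0x53 r4=0xdf r5=0xbc  N=1 Z=0
after  2: r0=0x12 r1=0xdf r2=0xee r3=0x53 r4=0xdf r5=0xbc  N=1 Z=0
after  3: r0=0x12 r1=0xdf r2=0xce r3=0x53 r4=0xdf r5=0xbc  N=1 Z=0
after  4: r0=0x12 r1=0xdf r2=0x8c r3=0x53 r4=0xdf r5=0xbc  N=1 Z=0
-- IRQ taken; context saved, return-PC = 5 --

K = 4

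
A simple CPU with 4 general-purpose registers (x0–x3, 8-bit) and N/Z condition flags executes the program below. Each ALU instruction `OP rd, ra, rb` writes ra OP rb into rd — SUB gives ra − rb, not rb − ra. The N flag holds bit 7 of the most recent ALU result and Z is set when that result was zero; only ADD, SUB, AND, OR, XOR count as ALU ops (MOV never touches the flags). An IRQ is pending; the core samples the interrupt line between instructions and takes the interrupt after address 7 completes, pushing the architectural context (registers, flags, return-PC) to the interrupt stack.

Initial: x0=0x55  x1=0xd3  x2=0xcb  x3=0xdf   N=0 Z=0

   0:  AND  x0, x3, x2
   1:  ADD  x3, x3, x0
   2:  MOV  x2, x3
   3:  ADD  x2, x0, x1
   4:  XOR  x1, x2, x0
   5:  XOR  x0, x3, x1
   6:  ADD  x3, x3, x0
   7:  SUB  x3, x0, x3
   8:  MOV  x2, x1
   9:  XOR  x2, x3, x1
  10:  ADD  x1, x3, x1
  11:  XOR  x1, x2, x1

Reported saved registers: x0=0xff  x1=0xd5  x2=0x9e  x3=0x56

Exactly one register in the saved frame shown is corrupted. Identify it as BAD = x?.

after  0: x0=0xcb x1=0xd3 x2=0xcb x3=0xdf  N=1 Z=0
after  1: x0=0xcb x1=0xd3 x2=0xcb x3=0xaa  N=1 Z=0
after  2: x0=0xcb x1=0xd3 x2=0xaa x3=0xaa  N=1 Z=0
after  3: x0=0xcb x1=0xd3 x2=0x9e x3=0xaa  N=1 Z=0
after  4: x0=0xcb x1=0x55 x2=0x9e x3=0xaa  N=0 Z=0
after  5: x0=0xff x1=0x55 x2=0x9e x3=0xaa  N=1 Z=0
after  6: x0=0xff x1=0x55 x2=0x9e x3=0xa9  N=1 Z=0
after  7: x0=0xff x1=0x55 x2=0x9e x3=0x56  N=0 Z=0
-- IRQ taken; context saved, return-PC = 8 --
mismatch: x1: reported 0xd5 vs actual 0x55

BAD = x1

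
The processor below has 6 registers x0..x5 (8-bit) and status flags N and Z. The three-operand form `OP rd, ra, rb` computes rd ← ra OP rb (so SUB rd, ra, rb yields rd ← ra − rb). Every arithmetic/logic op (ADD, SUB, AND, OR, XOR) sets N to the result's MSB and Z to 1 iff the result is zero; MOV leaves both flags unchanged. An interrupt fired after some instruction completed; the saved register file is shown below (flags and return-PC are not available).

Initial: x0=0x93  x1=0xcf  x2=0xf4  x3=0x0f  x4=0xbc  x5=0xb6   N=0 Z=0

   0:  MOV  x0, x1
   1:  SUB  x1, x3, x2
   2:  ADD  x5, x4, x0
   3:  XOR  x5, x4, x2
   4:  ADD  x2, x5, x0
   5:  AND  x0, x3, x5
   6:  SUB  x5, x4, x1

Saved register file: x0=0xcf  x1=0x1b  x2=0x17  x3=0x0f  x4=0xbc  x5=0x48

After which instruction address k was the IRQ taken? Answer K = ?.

K = 4

after  0: x0=0xcf x1=0xcf x2=0xf4 x3=0x0f x4=0xbc x5=0xb6  N=0 Z=0
after  1: x0=0xcf x1=0x1b x2=0xf4 x3=0x0f x4=0xbc x5=0xb6  N=0 Z=0
after  2: x0=0xcf x1=0x1b x2=0xf4 x3=0x0f x4=0xbc x5=0x8b  N=1 Z=0
after  3: x0=0xcf x1=0x1b x2=0xf4 x3=0x0f x4=0xbc x5=0x48  N=0 Z=0
after  4: x0=0xcf x1=0x1b x2=0x17 x3=0x0f x4=0xbc x5=0x48  N=0 Z=0
-- IRQ taken; context saved, return-PC = 5 --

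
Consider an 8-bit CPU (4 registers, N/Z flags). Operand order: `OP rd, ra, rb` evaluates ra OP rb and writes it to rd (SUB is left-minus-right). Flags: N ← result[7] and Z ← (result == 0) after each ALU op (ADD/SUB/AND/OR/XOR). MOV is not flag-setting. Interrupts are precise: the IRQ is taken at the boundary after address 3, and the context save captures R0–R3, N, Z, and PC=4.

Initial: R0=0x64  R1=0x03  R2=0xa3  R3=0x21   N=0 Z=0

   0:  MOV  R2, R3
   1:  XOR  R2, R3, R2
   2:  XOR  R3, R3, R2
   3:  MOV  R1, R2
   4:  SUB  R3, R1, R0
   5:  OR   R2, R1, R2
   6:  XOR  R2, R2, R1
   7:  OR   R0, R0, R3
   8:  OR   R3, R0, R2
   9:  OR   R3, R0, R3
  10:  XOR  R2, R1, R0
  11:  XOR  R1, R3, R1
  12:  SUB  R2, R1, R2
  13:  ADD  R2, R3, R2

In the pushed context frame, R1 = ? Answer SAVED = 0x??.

after  0: R0=0x64 R1=0x03 R2=0x21 R3=0x21  N=0 Z=0
after  1: R0=0x64 R1=0x03 R2=0x00 R3=0x21  N=0 Z=1
after  2: R0=0x64 R1=0x03 R2=0x00 R3=0x21  N=0 Z=0
after  3: R0=0x64 R1=0x00 R2=0x00 R3=0x21  N=0 Z=0
-- IRQ taken; context saved, return-PC = 4 --

SAVED = 0x00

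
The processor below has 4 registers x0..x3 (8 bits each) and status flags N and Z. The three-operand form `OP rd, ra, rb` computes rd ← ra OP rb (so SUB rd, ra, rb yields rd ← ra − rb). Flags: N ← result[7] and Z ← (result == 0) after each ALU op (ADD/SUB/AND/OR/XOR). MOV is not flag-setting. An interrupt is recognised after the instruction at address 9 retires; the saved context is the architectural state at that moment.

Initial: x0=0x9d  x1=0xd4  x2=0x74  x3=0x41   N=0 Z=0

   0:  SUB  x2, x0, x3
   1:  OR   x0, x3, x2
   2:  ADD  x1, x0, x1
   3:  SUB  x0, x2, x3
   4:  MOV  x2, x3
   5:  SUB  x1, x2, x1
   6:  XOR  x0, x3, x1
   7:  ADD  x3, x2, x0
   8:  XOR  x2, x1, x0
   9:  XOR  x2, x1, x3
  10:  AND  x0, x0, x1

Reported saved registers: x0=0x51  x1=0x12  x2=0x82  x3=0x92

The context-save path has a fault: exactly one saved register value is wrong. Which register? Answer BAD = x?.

after  0: x0=0x9d x1=0xd4 x2=0x5c x3=0x41  N=0 Z=0
after  1: x0=0x5d x1=0xd4 x2=0x5c x3=0x41  N=0 Z=0
after  2: x0=0x5d x1=0x31 x2=0x5c x3=0x41  N=0 Z=0
after  3: x0=0x1b x1=0x31 x2=0x5c x3=0x41  N=0 Z=0
after  4: x0=0x1b x1=0x31 x2=0x41 x3=0x41  N=0 Z=0
after  5: x0=0x1b x1=0x10 x2=0x41 x3=0x41  N=0 Z=0
after  6: x0=0x51 x1=0x10 x2=0x41 x3=0x41  N=0 Z=0
after  7: x0=0x51 x1=0x10 x2=0x41 x3=0x92  N=1 Z=0
after  8: x0=0x51 x1=0x10 x2=0x41 x3=0x92  N=0 Z=0
after  9: x0=0x51 x1=0x10 x2=0x82 x3=0x92  N=1 Z=0
-- IRQ taken; context saved, return-PC = 10 --
mismatch: x1: reported 0x12 vs actual 0x10

BAD = x1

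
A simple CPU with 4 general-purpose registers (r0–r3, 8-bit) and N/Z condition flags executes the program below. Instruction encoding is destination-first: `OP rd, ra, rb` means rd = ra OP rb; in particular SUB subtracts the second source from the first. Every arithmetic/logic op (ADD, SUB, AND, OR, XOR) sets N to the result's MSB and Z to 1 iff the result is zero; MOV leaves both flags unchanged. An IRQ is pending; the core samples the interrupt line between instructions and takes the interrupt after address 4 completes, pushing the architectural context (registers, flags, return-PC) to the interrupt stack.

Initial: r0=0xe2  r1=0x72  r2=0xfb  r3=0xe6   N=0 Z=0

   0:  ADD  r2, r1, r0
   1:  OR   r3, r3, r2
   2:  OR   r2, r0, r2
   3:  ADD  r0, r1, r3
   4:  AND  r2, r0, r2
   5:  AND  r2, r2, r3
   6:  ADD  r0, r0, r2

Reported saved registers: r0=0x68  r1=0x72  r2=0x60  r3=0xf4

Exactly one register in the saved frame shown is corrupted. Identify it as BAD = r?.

after  0: r0=0xe2 r1=0x72 r2=0x54 r3=0xe6  N=0 Z=0
after  1: r0=0xe2 r1=0x72 r2=0x54 r3=0xf6  N=1 Z=0
after  2: r0=0xe2 r1=0x72 r2=0xf6 r3=0xf6  N=1 Z=0
after  3: r0=0x68 r1=0x72 r2=0xf6 r3=0xf6  N=0 Z=0
after  4: r0=0x68 r1=0x72 r2=0x60 r3=0xf6  N=0 Z=0
-- IRQ taken; context saved, return-PC = 5 --
mismatch: r3: reported 0xf4 vs actual 0xf6

BAD = r3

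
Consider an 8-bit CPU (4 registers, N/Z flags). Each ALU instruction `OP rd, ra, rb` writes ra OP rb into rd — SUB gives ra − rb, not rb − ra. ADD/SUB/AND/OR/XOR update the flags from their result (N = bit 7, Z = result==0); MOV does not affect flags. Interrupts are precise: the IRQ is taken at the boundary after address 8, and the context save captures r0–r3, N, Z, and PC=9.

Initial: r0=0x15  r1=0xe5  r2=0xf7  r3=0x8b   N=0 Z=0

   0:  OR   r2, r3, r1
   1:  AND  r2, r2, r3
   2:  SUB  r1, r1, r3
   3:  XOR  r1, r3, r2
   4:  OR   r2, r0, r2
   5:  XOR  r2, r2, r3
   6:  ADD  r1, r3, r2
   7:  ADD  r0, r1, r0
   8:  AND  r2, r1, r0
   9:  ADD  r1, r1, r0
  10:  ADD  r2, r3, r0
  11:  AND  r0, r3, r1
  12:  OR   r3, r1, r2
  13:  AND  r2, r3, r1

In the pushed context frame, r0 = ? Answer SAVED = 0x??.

after  0: r0=0x15 r1=0xe5 r2=0xef r3=0x8b  N=1 Z=0
after  1: r0=0x15 r1=0xe5 r2=0x8b r3=0x8b  N=1 Z=0
after  2: r0=0x15 r1=0x5a r2=0x8b r3=0x8b  N=0 Z=0
after  3: r0=0x15 r1=0x00 r2=0x8b r3=0x8b  N=0 Z=1
after  4: r0=0x15 r1=0x00 r2=0x9f r3=0x8b  N=1 Z=0
after  5: r0=0x15 r1=0x00 r2=0x14 r3=0x8b  N=0 Z=0
after  6: r0=0x15 r1=0x9f r2=0x14 r3=0x8b  N=1 Z=0
after  7: r0=0xb4 r1=0x9f r2=0x14 r3=0x8b  N=1 Z=0
after  8: r0=0xb4 r1=0x9f r2=0x94 r3=0x8b  N=1 Z=0
-- IRQ taken; context saved, return-PC = 9 --

SAVED = 0xb4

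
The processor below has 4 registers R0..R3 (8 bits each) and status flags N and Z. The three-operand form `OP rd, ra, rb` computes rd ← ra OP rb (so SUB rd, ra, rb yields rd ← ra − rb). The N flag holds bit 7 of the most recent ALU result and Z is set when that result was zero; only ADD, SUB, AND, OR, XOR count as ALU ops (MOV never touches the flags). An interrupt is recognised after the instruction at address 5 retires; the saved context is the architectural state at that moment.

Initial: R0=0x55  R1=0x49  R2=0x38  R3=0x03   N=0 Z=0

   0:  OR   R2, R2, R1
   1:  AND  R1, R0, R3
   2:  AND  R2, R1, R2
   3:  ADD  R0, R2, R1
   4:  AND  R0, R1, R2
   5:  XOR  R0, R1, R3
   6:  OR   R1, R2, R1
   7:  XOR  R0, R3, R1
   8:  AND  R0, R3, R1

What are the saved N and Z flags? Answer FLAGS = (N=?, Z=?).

after  0: R0=0x55 R1=0x49 R2=0x79 R3=0x03  N=0 Z=0
after  1: R0=0x55 R1=0x01 R2=0x79 R3=0x03  N=0 Z=0
after  2: R0=0x55 R1=0x01 R2=0x01 R3=0x03  N=0 Z=0
after  3: R0=0x02 R1=0x01 R2=0x01 R3=0x03  N=0 Z=0
after  4: R0=0x01 R1=0x01 R2=0x01 R3=0x03  N=0 Z=0
after  5: R0=0x02 R1=0x01 R2=0x01 R3=0x03  N=0 Z=0
-- IRQ taken; context saved, return-PC = 6 --

FLAGS = (N=0, Z=0)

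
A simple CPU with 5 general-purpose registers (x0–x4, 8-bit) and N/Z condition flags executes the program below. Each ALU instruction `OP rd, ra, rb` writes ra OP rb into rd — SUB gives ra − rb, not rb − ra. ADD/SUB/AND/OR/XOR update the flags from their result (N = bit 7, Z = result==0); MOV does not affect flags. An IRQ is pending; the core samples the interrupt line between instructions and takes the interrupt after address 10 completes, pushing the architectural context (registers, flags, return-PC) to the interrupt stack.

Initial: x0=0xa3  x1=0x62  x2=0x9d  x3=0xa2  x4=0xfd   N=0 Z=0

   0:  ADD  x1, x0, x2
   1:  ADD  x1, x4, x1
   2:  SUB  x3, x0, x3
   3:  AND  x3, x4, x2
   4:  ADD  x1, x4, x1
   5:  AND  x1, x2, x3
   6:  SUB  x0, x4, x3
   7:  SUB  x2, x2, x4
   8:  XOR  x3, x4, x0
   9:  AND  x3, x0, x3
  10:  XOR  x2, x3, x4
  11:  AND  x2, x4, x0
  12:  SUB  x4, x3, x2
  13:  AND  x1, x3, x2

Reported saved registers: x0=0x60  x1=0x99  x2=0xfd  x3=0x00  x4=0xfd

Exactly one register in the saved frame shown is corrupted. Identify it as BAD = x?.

BAD = x1

after  0: x0=0xa3 x1=0x40 x2=0x9d x3=0xa2 x4=0xfd  N=0 Z=0
after  1: x0=0xa3 x1=0x3d x2=0x9d x3=0xa2 x4=0xfd  N=0 Z=0
after  2: x0=0xa3 x1=0x3d x2=0x9d x3=0x01 x4=0xfd  N=0 Z=0
after  3: x0=0xa3 x1=0x3d x2=0x9d x3=0x9d x4=0xfd  N=1 Z=0
after  4: x0=0xa3 x1=0x3a x2=0x9d x3=0x9d x4=0xfd  N=0 Z=0
after  5: x0=0xa3 x1=0x9d x2=0x9d x3=0x9d x4=0xfd  N=1 Z=0
after  6: x0=0x60 x1=0x9d x2=0x9d x3=0x9d x4=0xfd  N=0 Z=0
after  7: x0=0x60 x1=0x9d x2=0xa0 x3=0x9d x4=0xfd  N=1 Z=0
after  8: x0=0x60 x1=0x9d x2=0xa0 x3=0x9d x4=0xfd  N=1 Z=0
after  9: x0=0x60 x1=0x9d x2=0xa0 x3=0x00 x4=0xfd  N=0 Z=1
after 10: x0=0x60 x1=0x9d x2=0xfd x3=0x00 x4=0xfd  N=1 Z=0
-- IRQ taken; context saved, return-PC = 11 --
mismatch: x1: reported 0x99 vs actual 0x9d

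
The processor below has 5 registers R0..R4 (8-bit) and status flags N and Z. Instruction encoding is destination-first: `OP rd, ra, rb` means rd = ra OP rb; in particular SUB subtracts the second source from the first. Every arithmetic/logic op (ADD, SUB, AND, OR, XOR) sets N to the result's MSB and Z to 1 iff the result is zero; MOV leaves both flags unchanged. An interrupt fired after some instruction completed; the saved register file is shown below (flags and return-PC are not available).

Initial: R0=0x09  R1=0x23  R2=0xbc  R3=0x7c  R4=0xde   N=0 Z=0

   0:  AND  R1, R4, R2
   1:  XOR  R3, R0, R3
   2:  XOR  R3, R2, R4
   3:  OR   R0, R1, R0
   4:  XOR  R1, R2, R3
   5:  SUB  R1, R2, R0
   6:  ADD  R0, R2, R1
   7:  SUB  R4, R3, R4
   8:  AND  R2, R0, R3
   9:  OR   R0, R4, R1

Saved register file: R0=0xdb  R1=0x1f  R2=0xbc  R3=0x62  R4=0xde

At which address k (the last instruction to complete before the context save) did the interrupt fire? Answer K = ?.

after  0: R0=0x09 R1=0x9c R2=0xbc R3=0x7c R4=0xde  N=1 Z=0
after  1: R0=0x09 R1=0x9c R2=0xbc R3=0x75 R4=0xde  N=0 Z=0
after  2: R0=0x09 R1=0x9c R2=0xbc R3=0x62 R4=0xde  N=0 Z=0
after  3: R0=0x9d R1=0x9c R2=0xbc R3=0x62 R4=0xde  N=1 Z=0
after  4: R0=0x9d R1=0xde R2=0xbc R3=0x62 R4=0xde  N=1 Z=0
after  5: R0=0x9d R1=0x1f R2=0xbc R3=0x62 R4=0xde  N=0 Z=0
after  6: R0=0xdb R1=0x1f R2=0xbc R3=0x62 R4=0xde  N=1 Z=0
-- IRQ taken; context saved, return-PC = 7 --

K = 6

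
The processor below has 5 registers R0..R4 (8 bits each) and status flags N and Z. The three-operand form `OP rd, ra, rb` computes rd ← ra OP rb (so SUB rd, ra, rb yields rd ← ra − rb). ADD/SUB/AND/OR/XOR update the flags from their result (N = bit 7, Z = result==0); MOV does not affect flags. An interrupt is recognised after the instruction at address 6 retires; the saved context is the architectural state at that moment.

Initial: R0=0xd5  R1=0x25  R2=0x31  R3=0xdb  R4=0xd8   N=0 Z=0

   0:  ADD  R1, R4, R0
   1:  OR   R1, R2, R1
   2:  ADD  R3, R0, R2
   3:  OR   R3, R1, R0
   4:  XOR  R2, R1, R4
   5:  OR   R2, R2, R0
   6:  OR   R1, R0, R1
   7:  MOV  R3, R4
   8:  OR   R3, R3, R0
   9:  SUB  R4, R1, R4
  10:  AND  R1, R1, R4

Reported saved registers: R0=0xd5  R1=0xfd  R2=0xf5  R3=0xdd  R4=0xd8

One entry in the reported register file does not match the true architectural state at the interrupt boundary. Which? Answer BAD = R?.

BAD = R3

after  0: R0=0xd5 R1=0xad R2=0x31 R3=0xdb R4=0xd8  N=1 Z=0
after  1: R0=0xd5 R1=0xbd R2=0x31 R3=0xdb R4=0xd8  N=1 Z=0
after  2: R0=0xd5 R1=0xbd R2=0x31 R3=0x06 R4=0xd8  N=0 Z=0
after  3: R0=0xd5 R1=0xbd R2=0x31 R3=0xfd R4=0xd8  N=1 Z=0
after  4: R0=0xd5 R1=0xbd R2=0x65 R3=0xfd R4=0xd8  N=0 Z=0
after  5: R0=0xd5 R1=0xbd R2=0xf5 R3=0xfd R4=0xd8  N=1 Z=0
after  6: R0=0xd5 R1=0xfd R2=0xf5 R3=0xfd R4=0xd8  N=1 Z=0
-- IRQ taken; context saved, return-PC = 7 --
mismatch: R3: reported 0xdd vs actual 0xfd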